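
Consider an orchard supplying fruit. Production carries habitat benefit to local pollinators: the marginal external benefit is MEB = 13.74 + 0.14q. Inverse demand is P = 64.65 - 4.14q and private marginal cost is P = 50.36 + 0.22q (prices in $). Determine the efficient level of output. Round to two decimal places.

q* = 6.64

Social marginal cost = private MC − MEB = 36.62 + 0.08q.
Set SMC = demand: 36.62 + 0.08q = 64.65 - 4.14q → q* = 6.6422.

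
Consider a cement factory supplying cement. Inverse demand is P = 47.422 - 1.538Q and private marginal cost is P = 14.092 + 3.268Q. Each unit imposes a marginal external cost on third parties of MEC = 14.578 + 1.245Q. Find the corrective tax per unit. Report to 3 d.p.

tax = 18.436 per unit

Social marginal cost = private MC + MEC = 28.670 + 4.513Q.
Set SMC = demand: 28.670 + 4.513Q = 47.422 - 1.538Q → Q* = 3.0990.
The Pigouvian tax equals MEC at Q*: 14.578 + 1.245×3.0990 = 18.4363.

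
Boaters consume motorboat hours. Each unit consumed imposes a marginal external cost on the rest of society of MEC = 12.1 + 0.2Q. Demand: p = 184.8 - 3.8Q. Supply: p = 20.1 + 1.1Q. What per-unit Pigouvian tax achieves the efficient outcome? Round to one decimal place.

Social marginal benefit = demand − MEC = 172.7 - 4.0Q.
Set SMB = MC: 172.7 - 4.0Q = 20.1 + 1.1Q → Q* = 29.9216.
The Pigouvian tax equals MEC at Q*: 12.1 + 0.2×29.9216 = 18.0843.

tax = 18.1 per unit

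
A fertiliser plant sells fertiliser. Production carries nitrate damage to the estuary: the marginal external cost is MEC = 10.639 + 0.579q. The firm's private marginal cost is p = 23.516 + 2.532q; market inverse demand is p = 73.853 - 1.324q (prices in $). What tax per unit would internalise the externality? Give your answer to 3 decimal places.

tax = $15.822 per unit

Social marginal cost = private MC + MEC = 34.155 + 3.111q.
Set SMC = demand: 34.155 + 3.111q = 73.853 - 1.324q → q* = 8.9511.
The Pigouvian tax equals MEC at q*: 10.639 + 0.579×8.9511 = 15.8217.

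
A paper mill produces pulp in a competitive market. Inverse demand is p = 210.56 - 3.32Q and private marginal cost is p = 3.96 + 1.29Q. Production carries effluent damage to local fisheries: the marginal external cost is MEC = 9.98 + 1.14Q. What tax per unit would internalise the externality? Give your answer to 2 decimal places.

tax = 48.96 per unit

Social marginal cost = private MC + MEC = 13.94 + 2.43Q.
Set SMC = demand: 13.94 + 2.43Q = 210.56 - 3.32Q → Q* = 34.1948.
The Pigouvian tax equals MEC at Q*: 9.98 + 1.14×34.1948 = 48.9621.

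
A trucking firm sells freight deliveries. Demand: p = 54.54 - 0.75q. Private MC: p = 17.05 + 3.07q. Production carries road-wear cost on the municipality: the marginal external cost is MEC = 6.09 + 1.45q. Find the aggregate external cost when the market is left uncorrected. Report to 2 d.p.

129.60

Market equilibrium (private): 17.05 + 3.07q = 54.54 - 0.75q → q_m = 9.8141.
Total external cost = ∫₀^{q_m} (6.09 + 1.45q) dq = 6.09×9.8141 + ½×1.45×9.8141² = 129.5974.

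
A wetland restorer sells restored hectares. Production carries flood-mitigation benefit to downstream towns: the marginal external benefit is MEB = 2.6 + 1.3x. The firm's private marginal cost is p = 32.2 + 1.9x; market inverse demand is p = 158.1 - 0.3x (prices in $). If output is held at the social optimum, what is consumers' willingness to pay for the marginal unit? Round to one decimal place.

P = $115.3

Social marginal cost = private MC − MEB = 29.6 + 0.6x.
Set SMC = demand: 29.6 + 0.6x = 158.1 - 0.3x → x* = 142.7778.
Consumer price on the demand curve at x*: 158.1 − 0.3×142.7778 = 115.2667.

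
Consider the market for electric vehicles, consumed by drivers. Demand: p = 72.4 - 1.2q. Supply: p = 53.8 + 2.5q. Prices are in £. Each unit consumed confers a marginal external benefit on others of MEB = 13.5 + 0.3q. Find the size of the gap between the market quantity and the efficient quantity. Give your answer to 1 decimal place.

Market equilibrium (private): 53.8 + 2.5q = 72.4 - 1.2q → q_m = 5.0270.
Social marginal benefit = demand + MEB = 85.9 - 0.9q.
Set SMB = MC: 85.9 - 0.9q = 53.8 + 2.5q → q* = 9.4412.
Gap = |5.0270 − 9.4412| = 4.4142.

4.4 units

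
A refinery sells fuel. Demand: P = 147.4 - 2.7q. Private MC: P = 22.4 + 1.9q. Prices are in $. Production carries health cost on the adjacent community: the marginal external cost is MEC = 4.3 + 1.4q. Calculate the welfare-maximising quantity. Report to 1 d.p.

Social marginal cost = private MC + MEC = 26.7 + 3.3q.
Set SMC = demand: 26.7 + 3.3q = 147.4 - 2.7q → q* = 20.1167.

q* = 20.1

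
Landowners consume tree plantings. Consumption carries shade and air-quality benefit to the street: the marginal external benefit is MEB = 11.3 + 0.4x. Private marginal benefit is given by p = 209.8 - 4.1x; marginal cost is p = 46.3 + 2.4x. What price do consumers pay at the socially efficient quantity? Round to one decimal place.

Social marginal benefit = demand + MEB = 221.1 - 3.7x.
Set SMB = MC: 221.1 - 3.7x = 46.3 + 2.4x → x* = 28.6557.
Consumer price on the demand curve at x*: 209.8 − 4.1×28.6557 = 92.3116.

P = 92.3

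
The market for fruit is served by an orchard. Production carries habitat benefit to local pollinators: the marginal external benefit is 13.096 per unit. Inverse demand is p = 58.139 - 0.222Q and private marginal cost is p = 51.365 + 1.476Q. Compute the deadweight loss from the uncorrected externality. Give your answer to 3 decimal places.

DWL = 50.502

Market equilibrium (private): 51.365 + 1.476Q = 58.139 - 0.222Q → Q_m = 3.9894.
Social marginal cost = private MC − MEB = 38.269 + 1.476Q.
Set SMC = demand: 38.269 + 1.476Q = 58.139 - 0.222Q → Q* = 11.7020.
Between Q* and Q_m the wedge demand − SMC runs linearly from 0 to MEB(Q_m), so the loss is a triangle.
DWL = ½ × 7.7126 × 13.0960 = 50.5021.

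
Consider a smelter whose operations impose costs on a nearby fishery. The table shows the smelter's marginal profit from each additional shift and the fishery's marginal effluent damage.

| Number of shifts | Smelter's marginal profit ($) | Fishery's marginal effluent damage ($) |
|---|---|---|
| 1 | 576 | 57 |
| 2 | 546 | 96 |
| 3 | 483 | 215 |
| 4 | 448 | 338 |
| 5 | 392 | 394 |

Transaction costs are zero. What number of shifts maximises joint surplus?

4

Bargaining reaches the level where marginal profit last exceeds marginal effluent damage.
That holds through level 4 (448 ≥ 338) but not at 5 (392 < 394).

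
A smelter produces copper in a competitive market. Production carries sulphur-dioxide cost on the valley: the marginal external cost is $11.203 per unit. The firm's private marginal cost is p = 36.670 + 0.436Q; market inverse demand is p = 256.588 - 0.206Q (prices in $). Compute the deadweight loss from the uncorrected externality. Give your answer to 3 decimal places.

Market equilibrium (private): 36.670 + 0.436Q = 256.588 - 0.206Q → Q_m = 342.5514.
Social marginal cost = private MC + MEC = 47.873 + 0.436Q.
Set SMC = demand: 47.873 + 0.436Q = 256.588 - 0.206Q → Q* = 325.1012.
Between Q* and Q_m the wedge SMC − demand runs linearly from 0 to MEC(Q_m), so the loss is a triangle.
DWL = ½ × 17.4502 × 11.2030 = 97.7473.

DWL = $97.747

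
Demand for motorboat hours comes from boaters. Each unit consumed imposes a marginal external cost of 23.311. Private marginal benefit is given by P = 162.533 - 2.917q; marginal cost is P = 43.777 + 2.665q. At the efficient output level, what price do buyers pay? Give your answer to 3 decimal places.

Social marginal benefit = demand − MEC = 139.222 - 2.917q.
Set SMB = MC: 139.222 - 2.917q = 43.777 + 2.665q → q* = 17.0987.
Consumer price on the demand curve at q*: 162.533 − 2.917×17.0987 = 112.6561.

P = 112.656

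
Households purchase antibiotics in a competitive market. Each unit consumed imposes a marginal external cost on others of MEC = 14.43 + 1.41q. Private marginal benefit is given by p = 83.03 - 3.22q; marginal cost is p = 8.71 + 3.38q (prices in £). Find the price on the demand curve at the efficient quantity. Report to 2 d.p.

P = £58.95

Social marginal benefit = demand − MEC = 68.60 - 4.63q.
Set SMB = MC: 68.60 - 4.63q = 8.71 + 3.38q → q* = 7.4769.
Consumer price on the demand curve at q*: 83.03 − 3.22×7.4769 = 58.9544.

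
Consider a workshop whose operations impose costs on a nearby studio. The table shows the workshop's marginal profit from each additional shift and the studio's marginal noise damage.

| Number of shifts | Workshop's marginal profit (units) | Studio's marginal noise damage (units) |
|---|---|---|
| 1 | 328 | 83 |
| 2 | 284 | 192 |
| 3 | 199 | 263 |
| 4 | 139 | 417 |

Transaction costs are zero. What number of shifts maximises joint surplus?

Bargaining reaches the level where marginal profit last exceeds marginal noise damage.
That holds through level 2 (284 ≥ 192) but not at 3 (199 < 263).

2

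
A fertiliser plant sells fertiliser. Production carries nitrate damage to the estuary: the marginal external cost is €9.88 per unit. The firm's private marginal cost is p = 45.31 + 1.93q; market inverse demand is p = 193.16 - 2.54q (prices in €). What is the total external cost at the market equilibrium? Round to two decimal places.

Market equilibrium (private): 45.31 + 1.93q = 193.16 - 2.54q → q_m = 33.0761.
Total external cost = MEC × q_m = 9.88 × 33.0761 = 326.7919.

€326.79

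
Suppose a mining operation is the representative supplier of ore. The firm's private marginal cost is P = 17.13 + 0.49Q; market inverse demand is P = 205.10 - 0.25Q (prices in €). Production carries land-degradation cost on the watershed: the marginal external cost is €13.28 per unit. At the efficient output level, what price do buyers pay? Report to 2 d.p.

P = €146.08

Social marginal cost = private MC + MEC = 30.41 + 0.49Q.
Set SMC = demand: 30.41 + 0.49Q = 205.10 - 0.25Q → Q* = 236.0676.
Consumer price on the demand curve at Q*: 205.10 − 0.25×236.0676 = 146.0831.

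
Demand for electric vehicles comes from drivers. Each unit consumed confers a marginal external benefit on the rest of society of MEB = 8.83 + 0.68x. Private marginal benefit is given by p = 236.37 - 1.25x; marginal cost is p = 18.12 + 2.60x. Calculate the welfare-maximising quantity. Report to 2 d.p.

Social marginal benefit = demand + MEB = 245.20 - 0.57x.
Set SMB = MC: 245.20 - 0.57x = 18.12 + 2.60x → x* = 71.6341.

x* = 71.63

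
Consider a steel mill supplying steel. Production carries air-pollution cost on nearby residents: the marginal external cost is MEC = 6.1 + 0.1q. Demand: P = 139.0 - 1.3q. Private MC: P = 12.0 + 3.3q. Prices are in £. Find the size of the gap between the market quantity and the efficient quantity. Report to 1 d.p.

Market equilibrium (private): 12.0 + 3.3q = 139.0 - 1.3q → q_m = 27.6087.
Social marginal cost = private MC + MEC = 18.1 + 3.4q.
Set SMC = demand: 18.1 + 3.4q = 139.0 - 1.3q → q* = 25.7234.
Gap = |27.6087 − 25.7234| = 1.8853.

1.9 units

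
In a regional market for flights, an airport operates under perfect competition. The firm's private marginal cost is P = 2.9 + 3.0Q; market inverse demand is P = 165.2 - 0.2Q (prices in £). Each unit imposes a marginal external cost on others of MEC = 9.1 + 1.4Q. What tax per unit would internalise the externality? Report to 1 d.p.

tax = £55.7 per unit

Social marginal cost = private MC + MEC = 12.0 + 4.4Q.
Set SMC = demand: 12.0 + 4.4Q = 165.2 - 0.2Q → Q* = 33.3043.
The Pigouvian tax equals MEC at Q*: 9.1 + 1.4×33.3043 = 55.7260.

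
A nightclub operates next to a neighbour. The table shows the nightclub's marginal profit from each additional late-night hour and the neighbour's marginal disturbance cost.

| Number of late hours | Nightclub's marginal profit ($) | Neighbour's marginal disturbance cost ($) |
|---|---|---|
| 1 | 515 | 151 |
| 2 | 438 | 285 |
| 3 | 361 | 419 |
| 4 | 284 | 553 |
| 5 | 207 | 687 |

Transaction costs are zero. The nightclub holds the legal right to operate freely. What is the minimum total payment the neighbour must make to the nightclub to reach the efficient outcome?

Left alone the nightclub would choose level 5 (marginal profit stays positive).
Efficient level: k* = 2 (marginal profit ≥ marginal disturbance cost through 2).
The neighbour must at least cover the nightclub's forgone profit from cutting 5→2: 361 + 284 + 207 = 852.

$852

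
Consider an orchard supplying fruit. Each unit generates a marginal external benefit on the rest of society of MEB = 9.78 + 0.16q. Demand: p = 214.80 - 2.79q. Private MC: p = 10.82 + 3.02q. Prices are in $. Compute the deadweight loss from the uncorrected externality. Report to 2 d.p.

DWL = $20.98

Market equilibrium (private): 10.82 + 3.02q = 214.80 - 2.79q → q_m = 35.1084.
Social marginal cost = private MC − MEB = 1.04 + 2.86q.
Set SMC = demand: 1.04 + 2.86q = 214.80 - 2.79q → q* = 37.8336.
Between q* and q_m the wedge demand − SMC runs linearly from 0 to MEB(q_m), so the loss is a triangle.
DWL = ½ × 2.7252 × 15.3973 = 20.9804.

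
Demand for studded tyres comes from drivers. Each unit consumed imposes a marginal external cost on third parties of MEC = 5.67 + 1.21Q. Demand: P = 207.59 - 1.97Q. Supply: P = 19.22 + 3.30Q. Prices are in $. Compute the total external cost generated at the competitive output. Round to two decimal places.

Market equilibrium (private): 19.22 + 3.30Q = 207.59 - 1.97Q → Q_m = 35.7438.
Total external cost = ∫₀^{Q_m} (5.67 + 1.21Q) dQ = 5.67×35.7438 + ½×1.21×35.7438² = 975.6270.

$975.63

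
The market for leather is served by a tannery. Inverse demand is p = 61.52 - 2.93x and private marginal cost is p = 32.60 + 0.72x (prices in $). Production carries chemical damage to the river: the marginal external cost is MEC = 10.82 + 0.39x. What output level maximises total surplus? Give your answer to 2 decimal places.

Social marginal cost = private MC + MEC = 43.42 + 1.11x.
Set SMC = demand: 43.42 + 1.11x = 61.52 - 2.93x → x* = 4.4802.

x* = 4.48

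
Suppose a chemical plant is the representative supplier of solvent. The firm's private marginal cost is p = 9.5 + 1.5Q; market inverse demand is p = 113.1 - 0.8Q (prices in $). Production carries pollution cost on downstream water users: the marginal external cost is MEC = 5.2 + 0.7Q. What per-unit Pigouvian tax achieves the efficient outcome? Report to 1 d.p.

Social marginal cost = private MC + MEC = 14.7 + 2.2Q.
Set SMC = demand: 14.7 + 2.2Q = 113.1 - 0.8Q → Q* = 32.8000.
The Pigouvian tax equals MEC at Q*: 5.2 + 0.7×32.8000 = 28.1600.

tax = $28.2 per unit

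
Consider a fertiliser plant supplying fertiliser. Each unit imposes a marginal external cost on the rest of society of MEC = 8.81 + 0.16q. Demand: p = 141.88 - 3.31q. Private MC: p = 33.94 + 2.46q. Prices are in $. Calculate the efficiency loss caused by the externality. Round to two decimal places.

Market equilibrium (private): 33.94 + 2.46q = 141.88 - 3.31q → q_m = 18.7071.
Social marginal cost = private MC + MEC = 42.75 + 2.62q.
Set SMC = demand: 42.75 + 2.62q = 141.88 - 3.31q → q* = 16.7167.
Height of the DWL triangle at q_m is SMC(q_m) − demand(q_m) = MEC(q_m) = 11.8031.
DWL = ½ × 1.9904 × 11.8031 = 11.7464.

DWL = $11.75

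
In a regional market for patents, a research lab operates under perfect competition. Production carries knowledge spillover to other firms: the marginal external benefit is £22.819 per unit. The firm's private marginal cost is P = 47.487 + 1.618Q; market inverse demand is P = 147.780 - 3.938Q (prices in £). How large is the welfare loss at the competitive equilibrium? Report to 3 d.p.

DWL = £46.860

Market equilibrium (private): 47.487 + 1.618Q = 147.780 - 3.938Q → Q_m = 18.0513.
Social marginal cost = private MC − MEB = 24.668 + 1.618Q.
Set SMC = demand: 24.668 + 1.618Q = 147.780 - 3.938Q → Q* = 22.1584.
The welfare-loss triangle has base |Q_m − Q*| and height MEB(Q_m) (the vertical gap between SMC and demand is zero at Q* and MEB at Q_m).
DWL = ½ × 4.1071 × 22.8190 = 46.8600.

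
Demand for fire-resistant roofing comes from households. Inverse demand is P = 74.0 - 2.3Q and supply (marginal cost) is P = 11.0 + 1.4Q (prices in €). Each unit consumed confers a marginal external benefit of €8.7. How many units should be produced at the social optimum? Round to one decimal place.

Q* = 19.4

Social marginal benefit = demand + MEB = 82.7 - 2.3Q.
Set SMB = MC: 82.7 - 2.3Q = 11.0 + 1.4Q → Q* = 19.3784.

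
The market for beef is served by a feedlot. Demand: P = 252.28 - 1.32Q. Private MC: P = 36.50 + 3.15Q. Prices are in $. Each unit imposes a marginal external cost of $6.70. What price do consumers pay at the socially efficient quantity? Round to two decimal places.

Social marginal cost = private MC + MEC = 43.20 + 3.15Q.
Set SMC = demand: 43.20 + 3.15Q = 252.28 - 1.32Q → Q* = 46.7740.
Consumer price on the demand curve at Q*: 252.28 − 1.32×46.7740 = 190.5383.

P = $190.54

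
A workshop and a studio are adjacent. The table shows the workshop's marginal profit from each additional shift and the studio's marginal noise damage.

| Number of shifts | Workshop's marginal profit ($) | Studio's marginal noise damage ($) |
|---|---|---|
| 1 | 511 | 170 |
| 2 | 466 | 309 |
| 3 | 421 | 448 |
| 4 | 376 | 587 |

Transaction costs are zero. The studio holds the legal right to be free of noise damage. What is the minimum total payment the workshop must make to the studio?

$479

Efficient level: marginal profit ≥ marginal noise damage through level 2, so k* = 2.
With the studio holding the right, the workshop must at least compensate total damage at k*: 170 + 309 = 479.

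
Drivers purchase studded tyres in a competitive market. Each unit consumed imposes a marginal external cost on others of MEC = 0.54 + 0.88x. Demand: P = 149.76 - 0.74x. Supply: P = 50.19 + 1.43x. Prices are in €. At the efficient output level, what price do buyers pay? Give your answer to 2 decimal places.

P = €125.73

Social marginal benefit = demand − MEC = 149.22 - 1.62x.
Set SMB = MC: 149.22 - 1.62x = 50.19 + 1.43x → x* = 32.4689.
Consumer price on the demand curve at x*: 149.76 − 0.74×32.4689 = 125.7330.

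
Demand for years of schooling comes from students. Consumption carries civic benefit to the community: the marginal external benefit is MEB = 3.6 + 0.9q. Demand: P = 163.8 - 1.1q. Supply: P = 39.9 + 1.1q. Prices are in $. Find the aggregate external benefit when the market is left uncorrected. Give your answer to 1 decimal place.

$1630.0

Market equilibrium (private): 39.9 + 1.1q = 163.8 - 1.1q → q_m = 56.3182.
Total external benefit = ∫₀^{q_m} (3.6 + 0.9q) dq = 3.6×56.3182 + ½×0.9×56.3182² = 1630.0284.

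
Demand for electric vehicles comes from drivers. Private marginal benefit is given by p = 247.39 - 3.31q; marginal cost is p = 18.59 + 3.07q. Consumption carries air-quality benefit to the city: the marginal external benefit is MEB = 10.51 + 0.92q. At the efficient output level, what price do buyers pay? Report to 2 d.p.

P = 102.31

Social marginal benefit = demand + MEB = 257.90 - 2.39q.
Set SMB = MC: 257.90 - 2.39q = 18.59 + 3.07q → q* = 43.8297.
Consumer price on the demand curve at q*: 247.39 − 3.31×43.8297 = 102.3137.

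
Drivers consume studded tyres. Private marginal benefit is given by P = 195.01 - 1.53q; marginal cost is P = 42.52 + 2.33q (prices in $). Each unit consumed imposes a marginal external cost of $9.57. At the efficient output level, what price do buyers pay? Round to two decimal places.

Social marginal benefit = demand − MEC = 185.44 - 1.53q.
Set SMB = MC: 185.44 - 1.53q = 42.52 + 2.33q → q* = 37.0259.
Consumer price on the demand curve at q*: 195.01 − 1.53×37.0259 = 138.3604.

P = $138.36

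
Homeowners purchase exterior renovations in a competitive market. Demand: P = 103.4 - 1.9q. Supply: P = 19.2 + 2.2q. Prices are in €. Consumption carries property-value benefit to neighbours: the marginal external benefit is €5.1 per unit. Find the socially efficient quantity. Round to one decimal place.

q* = 21.8

Social marginal benefit = demand + MEB = 108.5 - 1.9q.
Set SMB = MC: 108.5 - 1.9q = 19.2 + 2.2q → q* = 21.7805.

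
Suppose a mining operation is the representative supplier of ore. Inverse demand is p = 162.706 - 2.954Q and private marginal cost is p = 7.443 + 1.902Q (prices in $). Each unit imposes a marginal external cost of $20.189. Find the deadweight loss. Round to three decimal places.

Market equilibrium (private): 7.443 + 1.902Q = 162.706 - 2.954Q → Q_m = 31.9734.
Social marginal cost = private MC + MEC = 27.632 + 1.902Q.
Set SMC = demand: 27.632 + 1.902Q = 162.706 - 2.954Q → Q* = 27.8159.
Height of the DWL triangle at Q_m is SMC(Q_m) − demand(Q_m) = MEC(Q_m) = 20.1890.
DWL = ½ × 4.1575 × 20.1890 = 41.9679.

DWL = $41.968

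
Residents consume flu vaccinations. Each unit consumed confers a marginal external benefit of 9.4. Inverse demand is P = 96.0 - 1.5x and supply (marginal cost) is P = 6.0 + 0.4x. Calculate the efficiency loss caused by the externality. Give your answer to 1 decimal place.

DWL = 23.3

Market equilibrium (private): 6.0 + 0.4x = 96.0 - 1.5x → x_m = 47.3684.
Social marginal benefit = demand + MEB = 105.4 - 1.5x.
Set SMB = MC: 105.4 - 1.5x = 6.0 + 0.4x → x* = 52.3158.
The loss is the area between SMB and MC from x* to x_m; with linear curves that's a triangle of height MEB(x_m).
DWL = ½ × 4.9474 × 9.4000 = 23.2528.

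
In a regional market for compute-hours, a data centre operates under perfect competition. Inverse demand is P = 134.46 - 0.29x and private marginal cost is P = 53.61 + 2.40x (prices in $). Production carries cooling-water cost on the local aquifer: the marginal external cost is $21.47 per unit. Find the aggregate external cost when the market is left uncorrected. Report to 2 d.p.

$645.30

Market equilibrium (private): 53.61 + 2.40x = 134.46 - 0.29x → x_m = 30.0558.
Total external cost = MEC × x_m = 21.47 × 30.0558 = 645.2980.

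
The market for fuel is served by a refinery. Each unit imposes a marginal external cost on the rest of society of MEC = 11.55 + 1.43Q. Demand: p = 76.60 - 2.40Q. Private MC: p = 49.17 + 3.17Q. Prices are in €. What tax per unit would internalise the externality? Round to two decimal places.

Social marginal cost = private MC + MEC = 60.72 + 4.60Q.
Set SMC = demand: 60.72 + 4.60Q = 76.60 - 2.40Q → Q* = 2.2686.
The Pigouvian tax equals MEC at Q*: 11.55 + 1.43×2.2686 = 14.7941.

tax = €14.79 per unit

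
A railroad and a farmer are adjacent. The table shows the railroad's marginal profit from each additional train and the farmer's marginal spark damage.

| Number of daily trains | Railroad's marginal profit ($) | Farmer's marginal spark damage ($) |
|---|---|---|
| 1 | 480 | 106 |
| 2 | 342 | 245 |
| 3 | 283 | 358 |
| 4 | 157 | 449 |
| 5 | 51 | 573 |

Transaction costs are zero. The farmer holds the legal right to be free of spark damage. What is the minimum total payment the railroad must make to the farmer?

Efficient level: marginal profit ≥ marginal spark damage through level 2, so k* = 2.
With the farmer holding the right, the railroad must at least compensate total damage at k*: 106 + 245 = 351.

$351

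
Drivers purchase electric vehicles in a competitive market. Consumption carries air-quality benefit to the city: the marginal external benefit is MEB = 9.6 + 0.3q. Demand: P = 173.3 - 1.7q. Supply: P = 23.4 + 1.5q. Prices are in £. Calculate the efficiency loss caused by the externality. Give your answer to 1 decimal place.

Market equilibrium (private): 23.4 + 1.5q = 173.3 - 1.7q → q_m = 46.8438.
Social marginal benefit = demand + MEB = 182.9 - 1.4q.
Set SMB = MC: 182.9 - 1.4q = 23.4 + 1.5q → q* = 55.0000.
Between q* and q_m the wedge SMB − MC runs linearly from 0 to MEB(q_m), so the loss is a triangle.
DWL = ½ × 8.1562 × 23.6531 = 96.4597.

DWL = £96.5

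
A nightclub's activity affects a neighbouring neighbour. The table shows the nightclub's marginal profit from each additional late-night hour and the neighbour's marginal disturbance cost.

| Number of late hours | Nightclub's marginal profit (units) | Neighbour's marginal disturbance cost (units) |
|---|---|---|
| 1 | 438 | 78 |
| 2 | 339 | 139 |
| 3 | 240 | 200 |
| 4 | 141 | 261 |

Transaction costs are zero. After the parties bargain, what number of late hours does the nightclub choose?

Bargaining reaches the level where marginal profit last exceeds marginal disturbance cost.
That holds through level 3 (240 ≥ 200) but not at 4 (141 < 261).

3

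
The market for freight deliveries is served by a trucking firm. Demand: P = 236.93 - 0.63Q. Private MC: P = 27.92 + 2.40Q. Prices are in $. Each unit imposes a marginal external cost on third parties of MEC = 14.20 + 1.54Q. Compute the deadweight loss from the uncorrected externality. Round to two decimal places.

DWL = $1586.79

Market equilibrium (private): 27.92 + 2.40Q = 236.93 - 0.63Q → Q_m = 68.9802.
Social marginal cost = private MC + MEC = 42.12 + 3.94Q.
Set SMC = demand: 42.12 + 3.94Q = 236.93 - 0.63Q → Q* = 42.6280.
Height of the DWL triangle at Q_m is SMC(Q_m) − demand(Q_m) = MEC(Q_m) = 120.4295.
DWL = ½ × 26.3522 × 120.4295 = 1586.7911.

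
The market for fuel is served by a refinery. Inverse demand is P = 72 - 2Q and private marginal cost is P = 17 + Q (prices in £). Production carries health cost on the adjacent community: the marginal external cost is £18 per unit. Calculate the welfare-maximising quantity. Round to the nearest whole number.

Q* = 12

Social marginal cost = private MC + MEC = 35 + Q.
Set SMC = demand: 35 + Q = 72 - 2Q → Q* = 12.3333.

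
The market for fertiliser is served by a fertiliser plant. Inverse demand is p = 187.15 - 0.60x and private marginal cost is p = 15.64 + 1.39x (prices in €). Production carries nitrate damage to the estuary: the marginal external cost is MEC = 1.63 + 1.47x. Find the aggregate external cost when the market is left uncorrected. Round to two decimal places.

Market equilibrium (private): 15.64 + 1.39x = 187.15 - 0.60x → x_m = 86.1859.
Total external cost = ∫₀^{x_m} (1.63 + 1.47x) dx = 1.63×86.1859 + ½×1.47×86.1859² = 5600.0699.

€5600.07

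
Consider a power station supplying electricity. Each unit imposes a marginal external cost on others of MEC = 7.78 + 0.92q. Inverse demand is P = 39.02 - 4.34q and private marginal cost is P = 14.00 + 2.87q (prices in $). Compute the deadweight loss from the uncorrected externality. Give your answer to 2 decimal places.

Market equilibrium (private): 14.00 + 2.87q = 39.02 - 4.34q → q_m = 3.4702.
Social marginal cost = private MC + MEC = 21.78 + 3.79q.
Set SMC = demand: 21.78 + 3.79q = 39.02 - 4.34q → q* = 2.1205.
The welfare-loss triangle has base |q_m − q*| and height MEC(q_m) (the vertical gap between SMC and demand is zero at q* and MEC at q_m).
DWL = ½ × 1.3497 × 10.9726 = 7.4049.

DWL = $7.40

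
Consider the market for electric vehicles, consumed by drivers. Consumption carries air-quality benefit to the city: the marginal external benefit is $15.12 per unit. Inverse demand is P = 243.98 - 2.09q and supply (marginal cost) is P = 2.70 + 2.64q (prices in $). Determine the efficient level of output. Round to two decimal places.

q* = 54.21

Social marginal benefit = demand + MEB = 259.10 - 2.09q.
Set SMB = MC: 259.10 - 2.09q = 2.70 + 2.64q → q* = 54.2072.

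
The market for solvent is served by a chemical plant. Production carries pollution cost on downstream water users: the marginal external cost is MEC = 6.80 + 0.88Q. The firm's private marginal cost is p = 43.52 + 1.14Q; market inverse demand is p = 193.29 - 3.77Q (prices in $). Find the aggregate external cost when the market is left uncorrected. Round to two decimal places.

Market equilibrium (private): 43.52 + 1.14Q = 193.29 - 3.77Q → Q_m = 30.5031.
Total external cost = ∫₀^{Q_m} (6.80 + 0.88Q) dQ = 6.80×30.5031 + ½×0.88×30.5031² = 616.8143.

$616.81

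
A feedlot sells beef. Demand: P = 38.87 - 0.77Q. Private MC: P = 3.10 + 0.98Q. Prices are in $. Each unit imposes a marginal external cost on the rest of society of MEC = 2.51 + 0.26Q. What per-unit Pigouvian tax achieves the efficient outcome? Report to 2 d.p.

Social marginal cost = private MC + MEC = 5.61 + 1.24Q.
Set SMC = demand: 5.61 + 1.24Q = 38.87 - 0.77Q → Q* = 16.5473.
The Pigouvian tax equals MEC at Q*: 2.51 + 0.26×16.5473 = 6.8123.

tax = $6.81 per unit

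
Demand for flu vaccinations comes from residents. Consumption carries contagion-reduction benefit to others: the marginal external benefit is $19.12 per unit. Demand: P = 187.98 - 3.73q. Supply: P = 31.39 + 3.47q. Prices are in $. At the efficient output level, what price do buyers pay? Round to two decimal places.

P = $96.95

Social marginal benefit = demand + MEB = 207.10 - 3.73q.
Set SMB = MC: 207.10 - 3.73q = 31.39 + 3.47q → q* = 24.4042.
Consumer price on the demand curve at q*: 187.98 − 3.73×24.4042 = 96.9523.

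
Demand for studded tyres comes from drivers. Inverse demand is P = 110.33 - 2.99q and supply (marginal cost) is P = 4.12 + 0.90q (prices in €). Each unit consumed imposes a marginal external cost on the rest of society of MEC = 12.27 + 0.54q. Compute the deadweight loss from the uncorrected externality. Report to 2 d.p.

DWL = €82.36

Market equilibrium (private): 4.12 + 0.90q = 110.33 - 2.99q → q_m = 27.3033.
Social marginal benefit = demand − MEC = 98.06 - 3.53q.
Set SMB = MC: 98.06 - 3.53q = 4.12 + 0.90q → q* = 21.2054.
The loss is the area between SMB and MC from q* to q_m; with linear curves that's a triangle of height MEC(q_m).
DWL = ½ × 6.0979 × 27.0138 = 82.3637.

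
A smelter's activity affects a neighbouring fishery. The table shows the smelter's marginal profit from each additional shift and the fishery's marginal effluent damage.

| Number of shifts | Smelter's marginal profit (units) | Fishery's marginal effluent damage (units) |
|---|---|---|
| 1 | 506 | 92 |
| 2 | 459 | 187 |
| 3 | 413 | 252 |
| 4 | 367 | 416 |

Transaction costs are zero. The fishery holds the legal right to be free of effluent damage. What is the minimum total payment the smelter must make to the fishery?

Efficient level: marginal profit ≥ marginal effluent damage through level 3, so k* = 3.
With the fishery holding the right, the smelter must at least compensate total damage at k*: 92 + 187 + 252 = 531.

531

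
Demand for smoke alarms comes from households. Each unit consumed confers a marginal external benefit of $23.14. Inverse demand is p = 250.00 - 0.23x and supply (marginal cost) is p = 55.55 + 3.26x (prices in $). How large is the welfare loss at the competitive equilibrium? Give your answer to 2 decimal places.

Market equilibrium (private): 55.55 + 3.26x = 250.00 - 0.23x → x_m = 55.7163.
Social marginal benefit = demand + MEB = 273.14 - 0.23x.
Set SMB = MC: 273.14 - 0.23x = 55.55 + 3.26x → x* = 62.3467.
Between x* and x_m the wedge SMB − MC runs linearly from 0 to MEB(x_m), so the loss is a triangle.
DWL = ½ × 6.6304 × 23.1400 = 76.7137.

DWL = $76.71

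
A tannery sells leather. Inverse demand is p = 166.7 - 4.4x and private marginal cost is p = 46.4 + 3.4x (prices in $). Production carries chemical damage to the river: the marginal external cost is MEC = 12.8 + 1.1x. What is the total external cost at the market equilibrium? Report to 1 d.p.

Market equilibrium (private): 46.4 + 3.4x = 166.7 - 4.4x → x_m = 15.4231.
Total external cost = ∫₀^{x_m} (12.8 + 1.1x) dx = 12.8×15.4231 + ½×1.1×15.4231² = 328.2453.

$328.2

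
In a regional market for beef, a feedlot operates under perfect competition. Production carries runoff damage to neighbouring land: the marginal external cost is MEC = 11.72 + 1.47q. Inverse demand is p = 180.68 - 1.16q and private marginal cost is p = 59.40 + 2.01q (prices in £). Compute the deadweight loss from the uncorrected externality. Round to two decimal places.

Market equilibrium (private): 59.40 + 2.01q = 180.68 - 1.16q → q_m = 38.2587.
Social marginal cost = private MC + MEC = 71.12 + 3.48q.
Set SMC = demand: 71.12 + 3.48q = 180.68 - 1.16q → q* = 23.6121.
The loss is the area between SMC and demand from q* to q_m; with linear curves that's a triangle of height MEC(q_m).
DWL = ½ × 14.6466 × 67.9603 = 497.6937.

DWL = £497.69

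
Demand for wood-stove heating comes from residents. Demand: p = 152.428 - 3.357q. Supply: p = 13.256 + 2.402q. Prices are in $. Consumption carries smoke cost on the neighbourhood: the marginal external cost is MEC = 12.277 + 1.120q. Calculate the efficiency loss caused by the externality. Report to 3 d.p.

DWL = $112.507

Market equilibrium (private): 13.256 + 2.402q = 152.428 - 3.357q → q_m = 24.1660.
Social marginal benefit = demand − MEC = 140.151 - 4.477q.
Set SMB = MC: 140.151 - 4.477q = 13.256 + 2.402q → q* = 18.4467.
Height of the DWL triangle at q_m is MC(q_m) − SMB(q_m) = MEC(q_m) = 39.3429.
DWL = ½ × 5.7193 × 39.3429 = 112.5069.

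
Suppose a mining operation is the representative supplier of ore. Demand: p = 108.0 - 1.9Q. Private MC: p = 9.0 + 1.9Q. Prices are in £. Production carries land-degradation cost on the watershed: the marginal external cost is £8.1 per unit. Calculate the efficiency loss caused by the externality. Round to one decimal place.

DWL = £8.6

Market equilibrium (private): 9.0 + 1.9Q = 108.0 - 1.9Q → Q_m = 26.0526.
Social marginal cost = private MC + MEC = 17.1 + 1.9Q.
Set SMC = demand: 17.1 + 1.9Q = 108.0 - 1.9Q → Q* = 23.9211.
The loss is the area between SMC and demand from Q* to Q_m; with linear curves that's a triangle of height MEC(Q_m).
DWL = ½ × 2.1315 × 8.1000 = 8.6326.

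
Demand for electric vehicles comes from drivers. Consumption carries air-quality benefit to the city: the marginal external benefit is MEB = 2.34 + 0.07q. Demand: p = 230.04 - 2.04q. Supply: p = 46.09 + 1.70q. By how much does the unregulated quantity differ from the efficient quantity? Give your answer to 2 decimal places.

1.58 units

Market equilibrium (private): 46.09 + 1.70q = 230.04 - 2.04q → q_m = 49.1845.
Social marginal benefit = demand + MEB = 232.38 - 1.97q.
Set SMB = MC: 232.38 - 1.97q = 46.09 + 1.70q → q* = 50.7602.
Gap = |49.1845 − 50.7602| = 1.5757.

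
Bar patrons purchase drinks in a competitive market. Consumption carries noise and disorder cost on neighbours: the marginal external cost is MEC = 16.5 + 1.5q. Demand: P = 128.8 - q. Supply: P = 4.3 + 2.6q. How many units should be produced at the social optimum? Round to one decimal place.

Social marginal benefit = demand − MEC = 112.3 - 2.5q.
Set SMB = MC: 112.3 - 2.5q = 4.3 + 2.6q → q* = 21.1765.

q* = 21.2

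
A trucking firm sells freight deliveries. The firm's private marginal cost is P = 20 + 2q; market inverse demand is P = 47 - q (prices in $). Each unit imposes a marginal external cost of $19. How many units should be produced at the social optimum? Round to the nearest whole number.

Social marginal cost = private MC + MEC = 39 + 2q.
Set SMC = demand: 39 + 2q = 47 - q → q* = 2.6667.

q* = 3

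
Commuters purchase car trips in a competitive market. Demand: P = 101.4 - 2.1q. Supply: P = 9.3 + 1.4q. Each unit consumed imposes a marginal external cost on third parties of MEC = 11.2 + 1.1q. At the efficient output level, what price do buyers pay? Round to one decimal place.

Social marginal benefit = demand − MEC = 90.2 - 3.2q.
Set SMB = MC: 90.2 - 3.2q = 9.3 + 1.4q → q* = 17.5870.
Consumer price on the demand curve at q*: 101.4 − 2.1×17.5870 = 64.4673.

P = 64.5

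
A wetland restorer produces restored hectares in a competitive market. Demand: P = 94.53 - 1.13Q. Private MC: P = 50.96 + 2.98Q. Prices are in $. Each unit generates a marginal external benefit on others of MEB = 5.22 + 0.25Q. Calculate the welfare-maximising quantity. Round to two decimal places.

Q* = 12.64

Social marginal cost = private MC − MEB = 45.74 + 2.73Q.
Set SMC = demand: 45.74 + 2.73Q = 94.53 - 1.13Q → Q* = 12.6399.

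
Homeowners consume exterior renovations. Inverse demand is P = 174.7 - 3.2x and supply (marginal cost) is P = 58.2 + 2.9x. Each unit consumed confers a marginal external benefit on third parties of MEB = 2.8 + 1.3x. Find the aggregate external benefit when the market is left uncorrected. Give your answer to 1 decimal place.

290.6

Market equilibrium (private): 58.2 + 2.9x = 174.7 - 3.2x → x_m = 19.0984.
Total external benefit = ∫₀^{x_m} (2.8 + 1.3x) dx = 2.8×19.0984 + ½×1.3×19.0984² = 290.5623.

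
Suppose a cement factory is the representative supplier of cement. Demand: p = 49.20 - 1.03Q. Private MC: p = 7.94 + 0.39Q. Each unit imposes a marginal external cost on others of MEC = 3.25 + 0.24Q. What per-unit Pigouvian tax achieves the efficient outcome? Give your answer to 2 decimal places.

Social marginal cost = private MC + MEC = 11.19 + 0.63Q.
Set SMC = demand: 11.19 + 0.63Q = 49.20 - 1.03Q → Q* = 22.8976.
The Pigouvian tax equals MEC at Q*: 3.25 + 0.24×22.8976 = 8.7454.

tax = 8.75 per unit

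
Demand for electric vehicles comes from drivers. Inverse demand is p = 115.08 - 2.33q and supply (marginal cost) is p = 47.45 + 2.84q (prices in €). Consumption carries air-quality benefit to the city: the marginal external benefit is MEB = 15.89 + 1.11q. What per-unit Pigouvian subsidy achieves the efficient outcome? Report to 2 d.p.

Social marginal benefit = demand + MEB = 130.97 - 1.22q.
Set SMB = MC: 130.97 - 1.22q = 47.45 + 2.84q → q* = 20.5714.
The Pigouvian subsidy equals MEB at q*: 15.89 + 1.11×20.5714 = 38.7243.

subsidy = €38.72 per unit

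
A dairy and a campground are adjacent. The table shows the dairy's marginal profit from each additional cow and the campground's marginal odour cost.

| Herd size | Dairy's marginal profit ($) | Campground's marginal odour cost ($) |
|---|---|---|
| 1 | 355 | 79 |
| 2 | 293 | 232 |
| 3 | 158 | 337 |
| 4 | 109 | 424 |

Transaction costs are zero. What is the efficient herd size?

2

Bargaining reaches the level where marginal profit last exceeds marginal odour cost.
That holds through level 2 (293 ≥ 232) but not at 3 (158 < 337).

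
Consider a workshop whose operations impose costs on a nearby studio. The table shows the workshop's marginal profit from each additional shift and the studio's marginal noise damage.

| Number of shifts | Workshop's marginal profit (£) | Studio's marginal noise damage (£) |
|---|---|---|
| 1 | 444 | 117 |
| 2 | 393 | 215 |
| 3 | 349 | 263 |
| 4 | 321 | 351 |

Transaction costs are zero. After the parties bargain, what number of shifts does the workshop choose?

3

Bargaining reaches the level where marginal profit last exceeds marginal noise damage.
That holds through level 3 (349 ≥ 263) but not at 4 (321 < 351).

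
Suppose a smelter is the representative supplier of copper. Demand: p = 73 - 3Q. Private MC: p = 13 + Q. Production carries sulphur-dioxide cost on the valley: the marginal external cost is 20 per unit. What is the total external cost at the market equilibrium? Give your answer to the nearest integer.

Market equilibrium (private): 13 + Q = 73 - 3Q → Q_m = 15.0000.
Total external cost = MEC × Q_m = 20 × 15.0000 = 300.0000.

300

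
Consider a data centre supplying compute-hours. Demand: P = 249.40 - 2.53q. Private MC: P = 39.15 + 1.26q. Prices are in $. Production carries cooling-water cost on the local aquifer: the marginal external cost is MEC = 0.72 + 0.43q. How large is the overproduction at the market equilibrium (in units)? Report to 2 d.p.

5.82 units

Market equilibrium (private): 39.15 + 1.26q = 249.40 - 2.53q → q_m = 55.4749.
Social marginal cost = private MC + MEC = 39.87 + 1.69q.
Set SMC = demand: 39.87 + 1.69q = 249.40 - 2.53q → q* = 49.6517.
Gap = |55.4749 − 49.6517| = 5.8232.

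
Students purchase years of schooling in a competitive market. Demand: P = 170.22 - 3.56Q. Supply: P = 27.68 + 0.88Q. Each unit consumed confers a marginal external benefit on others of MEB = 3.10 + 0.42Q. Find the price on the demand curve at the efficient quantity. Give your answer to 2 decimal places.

P = 41.25

Social marginal benefit = demand + MEB = 173.32 - 3.14Q.
Set SMB = MC: 173.32 - 3.14Q = 27.68 + 0.88Q → Q* = 36.2289.
Consumer price on the demand curve at Q*: 170.22 − 3.56×36.2289 = 41.2451.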